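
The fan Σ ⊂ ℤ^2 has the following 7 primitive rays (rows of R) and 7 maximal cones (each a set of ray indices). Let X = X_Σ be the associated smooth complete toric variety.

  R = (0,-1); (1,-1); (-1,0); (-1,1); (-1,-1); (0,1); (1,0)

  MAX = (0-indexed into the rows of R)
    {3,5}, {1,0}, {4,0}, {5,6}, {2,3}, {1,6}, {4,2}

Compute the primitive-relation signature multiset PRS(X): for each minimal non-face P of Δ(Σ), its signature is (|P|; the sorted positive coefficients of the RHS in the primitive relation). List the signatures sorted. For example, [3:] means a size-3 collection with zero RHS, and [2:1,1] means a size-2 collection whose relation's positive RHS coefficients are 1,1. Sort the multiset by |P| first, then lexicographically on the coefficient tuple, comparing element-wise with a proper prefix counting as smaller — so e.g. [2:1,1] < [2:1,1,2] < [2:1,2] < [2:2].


The 14 primitive collections of Σ (r=7, n=2):

  P = {0,5}:  v_{0} + v_{5} = 0  so sig = [2:]
  P = {1,3}:  v_{1} + v_{3} = 0  so sig = [2:]
  P = {2,6}:  v_{2} + v_{6} = 0  so sig = [2:]
  P = {0,2}:  v_{0} + v_{2} = v_{4}  so sig = [2:1]
  P = {0,3}:  v_{0} + v_{3} = v_{2}  so sig = [2:1]
  P = {0,6}:  v_{0} + v_{6} = v_{1}  so sig = [2:1]
  P = {1,2}:  v_{1} + v_{2} = v_{0}  so sig = [2:1]
  P = {1,5}:  v_{1} + v_{5} = v_{6}  so sig = [2:1]
  P = {2,5}:  v_{2} + v_{5} = v_{3}  so sig = [2:1]
  P = {3,6}:  v_{3} + v_{6} = v_{5}  so sig = [2:1]
  P = {4,5}:  v_{4} + v_{5} = v_{2}  so sig = [2:1]
  P = {4,6}:  v_{4} + v_{6} = v_{0}  so sig = [2:1]
  P = {1,4}:  v_{1} + v_{4} = 2·v_{0}  so sig = [2:2]
  P = {3,4}:  v_{3} + v_{4} = 2·v_{2}  so sig = [2:2]

Sorted signature multiset PRS(X):
    [2:]
    [2:]
    [2:]
    [2:1]
    [2:1]
    [2:1]
    [2:1]
    [2:1]
    [2:1]
    [2:1]
    [2:1]
    [2:1]
    [2:2]
    [2:2]


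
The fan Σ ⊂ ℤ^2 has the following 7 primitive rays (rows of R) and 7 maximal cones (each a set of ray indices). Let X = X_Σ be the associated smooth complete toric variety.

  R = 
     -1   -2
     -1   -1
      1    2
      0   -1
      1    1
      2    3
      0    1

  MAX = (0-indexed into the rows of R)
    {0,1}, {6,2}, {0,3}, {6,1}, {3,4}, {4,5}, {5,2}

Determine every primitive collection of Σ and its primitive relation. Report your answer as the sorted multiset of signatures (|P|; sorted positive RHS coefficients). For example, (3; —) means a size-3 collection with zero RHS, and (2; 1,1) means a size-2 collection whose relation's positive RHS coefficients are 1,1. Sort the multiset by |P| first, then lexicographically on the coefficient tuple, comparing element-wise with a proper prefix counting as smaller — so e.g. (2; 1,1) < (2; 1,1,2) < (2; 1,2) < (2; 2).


The 14 primitive collections of Σ (r=7, n=2):

  P={0,2}:  v_{0} + v_{2} = 0  →  sig = (2; —)
  P={1,4}:  v_{1} + v_{4} = 0  →  sig = (2; —)
  P={3,6}:  v_{3} + v_{6} = 0  →  sig = (2; —)
  P={0,4}:  v_{0} + v_{4} = v_{3}  →  sig = (2; 1)
  P={0,5}:  v_{0} + v_{5} = v_{4}  →  sig = (2; 1)
  P={0,6}:  v_{0} + v_{6} = v_{1}  →  sig = (2; 1)
  P={1,2}:  v_{1} + v_{2} = v_{6}  →  sig = (2; 1)
  P={1,3}:  v_{1} + v_{3} = v_{0}  →  sig = (2; 1)
  P={1,5}:  v_{1} + v_{5} = v_{2}  →  sig = (2; 1)
  P={2,3}:  v_{2} + v_{3} = v_{4}  →  sig = (2; 1)
  P={2,4}:  v_{2} + v_{4} = v_{5}  →  sig = (2; 1)
  P={4,6}:  v_{4} + v_{6} = v_{2}  →  sig = (2; 1)
  P={3,5}:  v_{3} + v_{5} = 2·v_{4}  →  sig = (2; 2)
  P={5,6}:  v_{5} + v_{6} = 2·v_{2}  →  sig = (2; 2)

Hence PRS(X_Σ) =
{ (2; —) ×3,  (2; 1) ×9,  (2; 2) ×2 }


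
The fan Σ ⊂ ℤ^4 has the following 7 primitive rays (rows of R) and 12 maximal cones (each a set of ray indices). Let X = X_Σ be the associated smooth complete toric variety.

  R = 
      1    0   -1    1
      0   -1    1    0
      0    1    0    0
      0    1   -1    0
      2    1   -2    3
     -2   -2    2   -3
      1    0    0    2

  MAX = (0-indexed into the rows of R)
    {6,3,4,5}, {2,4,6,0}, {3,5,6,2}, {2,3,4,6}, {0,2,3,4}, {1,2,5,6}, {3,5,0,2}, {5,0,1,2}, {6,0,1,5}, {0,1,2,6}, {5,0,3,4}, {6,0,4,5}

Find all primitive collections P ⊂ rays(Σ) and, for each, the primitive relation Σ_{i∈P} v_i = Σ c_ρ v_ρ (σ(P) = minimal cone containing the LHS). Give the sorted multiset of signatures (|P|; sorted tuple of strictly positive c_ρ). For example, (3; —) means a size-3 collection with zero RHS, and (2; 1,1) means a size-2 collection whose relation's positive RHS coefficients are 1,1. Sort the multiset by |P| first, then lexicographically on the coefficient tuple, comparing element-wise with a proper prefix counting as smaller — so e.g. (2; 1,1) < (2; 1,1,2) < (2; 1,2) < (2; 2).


Σ has 5 primitive collections:

  P={1,3}:  v_{1} + v_{3} = 0 — sig = (2; —)
  P={1,4}:  v_{1} + v_{4} = v_{0} + v_{6} — sig = (2; 1,1)
  P={2,4,5}:  v_{2} + v_{4} + v_{5} = 0 — sig = (3; —)
  P={0,3,6}:  v_{0} + v_{3} + v_{6} = v_{4} — sig = (3; 1)
  P={0,2,5,6}:  v_{0} + v_{2} + v_{5} + v_{6} = v_{1} — sig = (4; 1)

Signatures (|P|; sorted positive RHS coefficients), sorted:
    (2; —)
    (2; 1,1)
    (3; —)
    (3; 1)
    (4; 1)


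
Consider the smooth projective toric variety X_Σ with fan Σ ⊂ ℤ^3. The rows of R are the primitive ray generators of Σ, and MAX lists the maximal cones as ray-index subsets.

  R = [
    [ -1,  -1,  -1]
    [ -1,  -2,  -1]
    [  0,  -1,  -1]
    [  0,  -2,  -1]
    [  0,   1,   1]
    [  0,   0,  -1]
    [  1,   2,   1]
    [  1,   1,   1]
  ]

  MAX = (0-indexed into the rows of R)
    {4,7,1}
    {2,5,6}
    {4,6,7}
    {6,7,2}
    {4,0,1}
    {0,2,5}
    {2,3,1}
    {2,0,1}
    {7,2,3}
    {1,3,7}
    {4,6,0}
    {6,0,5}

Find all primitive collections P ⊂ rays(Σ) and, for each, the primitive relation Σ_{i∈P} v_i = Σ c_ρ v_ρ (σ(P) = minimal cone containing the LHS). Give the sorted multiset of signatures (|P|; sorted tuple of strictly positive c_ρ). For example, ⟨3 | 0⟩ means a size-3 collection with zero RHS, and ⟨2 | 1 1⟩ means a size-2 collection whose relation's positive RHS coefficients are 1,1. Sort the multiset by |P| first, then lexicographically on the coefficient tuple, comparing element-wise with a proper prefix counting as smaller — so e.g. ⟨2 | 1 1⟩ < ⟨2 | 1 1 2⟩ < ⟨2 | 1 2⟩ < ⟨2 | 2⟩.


Minimal non-faces — 12 found among 8 rays, 12 max cones:

  P = {0,7}:  v_{0} + v_{7} = 0 — sig = ⟨2 | 0⟩
  P = {1,6}:  v_{1} + v_{6} = 0 — sig = ⟨2 | 0⟩
  P = {2,4}:  v_{2} + v_{4} = 0 — sig = ⟨2 | 0⟩
  P = {0,3}:  v_{0} + v_{3} = v_{1} + v_{2} — sig = ⟨2 | 1 1⟩
  P = {1,5}:  v_{1} + v_{5} = v_{0} + v_{2} — sig = ⟨2 | 1 1⟩
  P = {3,4}:  v_{3} + v_{4} = v_{1} + v_{7} — sig = ⟨2 | 1 1⟩
  P = {3,6}:  v_{3} + v_{6} = v_{2} + v_{7} — sig = ⟨2 | 1 1⟩
  P = {4,5}:  v_{4} + v_{5} = v_{0} + v_{6} — sig = ⟨2 | 1 1⟩
  P = {5,7}:  v_{5} + v_{7} = v_{2} + v_{6} — sig = ⟨2 | 1 1⟩
  P = {3,5}:  v_{3} + v_{5} = 2·v_{2} — sig = ⟨2 | 2⟩
  P = {0,2,6}:  v_{0} + v_{2} + v_{6} = v_{5} — sig = ⟨3 | 1⟩
  P = {1,2,7}:  v_{1} + v_{2} + v_{7} = v_{3} — sig = ⟨3 | 1⟩

Sorted signature multiset PRS(X):
{ ⟨2 | 0⟩ ×3,  ⟨2 | 1 1⟩ ×6,  ⟨2 | 2⟩,  ⟨3 | 1⟩ ×2 }


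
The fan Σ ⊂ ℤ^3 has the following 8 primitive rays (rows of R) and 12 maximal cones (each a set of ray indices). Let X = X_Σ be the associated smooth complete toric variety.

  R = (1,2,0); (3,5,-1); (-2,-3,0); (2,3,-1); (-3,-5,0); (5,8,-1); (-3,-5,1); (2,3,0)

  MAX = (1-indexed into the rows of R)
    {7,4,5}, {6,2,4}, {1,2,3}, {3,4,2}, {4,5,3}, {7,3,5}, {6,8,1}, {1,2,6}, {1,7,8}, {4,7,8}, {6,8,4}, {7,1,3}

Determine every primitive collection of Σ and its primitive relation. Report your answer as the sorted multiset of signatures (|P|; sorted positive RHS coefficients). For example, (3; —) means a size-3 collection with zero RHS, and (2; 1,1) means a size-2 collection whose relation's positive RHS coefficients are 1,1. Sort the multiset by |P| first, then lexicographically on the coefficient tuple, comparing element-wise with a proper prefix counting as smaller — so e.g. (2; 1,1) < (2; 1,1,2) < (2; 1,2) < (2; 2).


Δ(Σ) — 8 vertices, 11 min non-faces:

  • {2,7}:  v_{2} + v_{7} = 0  ⇒ sig = (2; —)
  • {3,8}:  v_{3} + v_{8} = 0  ⇒ sig = (2; —)
  • {1,4}:  v_{1} + v_{4} = v_{2}  ⇒ sig = (2; 1)
  • {1,5}:  v_{1} + v_{5} = v_{3}  ⇒ sig = (2; 1)
  • {2,8}:  v_{2} + v_{8} = v_{6}  ⇒ sig = (2; 1)
  • {3,6}:  v_{3} + v_{6} = v_{2}  ⇒ sig = (2; 1)
  • {5,6}:  v_{5} + v_{6} = v_{4}  ⇒ sig = (2; 1)
  • {6,7}:  v_{6} + v_{7} = v_{8}  ⇒ sig = (2; 1)
  • {2,5}:  v_{2} + v_{5} = v_{3} + v_{4}  ⇒ sig = (2; 1,1)
  • {5,8}:  v_{5} + v_{8} = v_{4} + v_{7}  ⇒ sig = (2; 1,1)
  • {3,4,7}:  v_{3} + v_{4} + v_{7} = v_{5}  ⇒ sig = (3; 1)

Sorted signature multiset PRS(X):
    |P|=2: 10 collections, coeffs (), (), (1), (1), (1), (1), (1), (1), (1,1), (1,1)
    |P|=3: 1 collection, coeffs (1)


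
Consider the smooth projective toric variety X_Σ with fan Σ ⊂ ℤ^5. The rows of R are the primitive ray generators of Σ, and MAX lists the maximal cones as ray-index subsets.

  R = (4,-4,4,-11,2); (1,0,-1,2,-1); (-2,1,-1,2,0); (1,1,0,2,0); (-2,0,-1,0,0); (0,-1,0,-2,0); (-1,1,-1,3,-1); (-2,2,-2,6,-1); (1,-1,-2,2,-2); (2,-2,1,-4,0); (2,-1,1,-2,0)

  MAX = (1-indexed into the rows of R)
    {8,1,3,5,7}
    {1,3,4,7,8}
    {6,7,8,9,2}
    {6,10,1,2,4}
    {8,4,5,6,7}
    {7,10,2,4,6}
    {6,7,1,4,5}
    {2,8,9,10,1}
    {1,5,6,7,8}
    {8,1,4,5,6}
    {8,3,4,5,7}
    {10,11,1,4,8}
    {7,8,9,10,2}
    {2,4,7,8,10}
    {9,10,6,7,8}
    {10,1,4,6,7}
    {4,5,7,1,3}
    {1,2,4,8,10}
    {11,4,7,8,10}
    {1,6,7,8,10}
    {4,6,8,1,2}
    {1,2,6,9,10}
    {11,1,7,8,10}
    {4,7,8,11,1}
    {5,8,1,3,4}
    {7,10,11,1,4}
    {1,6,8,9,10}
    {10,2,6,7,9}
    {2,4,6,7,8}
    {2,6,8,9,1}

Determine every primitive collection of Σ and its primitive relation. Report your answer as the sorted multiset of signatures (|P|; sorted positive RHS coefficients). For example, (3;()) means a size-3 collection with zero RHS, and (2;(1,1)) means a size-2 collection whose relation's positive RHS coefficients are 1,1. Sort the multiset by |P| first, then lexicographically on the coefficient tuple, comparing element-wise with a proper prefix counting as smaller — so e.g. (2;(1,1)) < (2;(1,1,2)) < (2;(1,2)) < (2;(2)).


Δ(Σ) — 11 vertices, 20 min non-faces:

  {3,11}:  v_{3} + v_{11} = 0  ⇒ sig = (2;())
  {3,6}:  v_{3} + v_{6} = v_{5}  ⇒ sig = (2;(1))
  {3,10}:  v_{3} + v_{10} = v_{6}  ⇒ sig = (2;(1))
  {5,11}:  v_{5} + v_{11} = v_{6}  ⇒ sig = (2;(1))
  {6,11}:  v_{6} + v_{11} = v_{10}  ⇒ sig = (2;(1))
  {2,3}:  v_{2} + v_{3} = v_{4} + 2·v_{6} + v_{8}  ⇒ sig = (2;(1,1,2))
  {2,11}:  v_{2} + v_{11} = v_{4} + v_{8} + 2·v_{10}  ⇒ sig = (2;(1,1,2))
  {3,9}:  v_{3} + v_{9} = v_{2} + 2·v_{6} + v_{8}  ⇒ sig = (2;(1,1,2))
  {9,11}:  v_{9} + v_{11} = v_{2} + v_{8} + 2·v_{10}  ⇒ sig = (2;(1,1,2))
  {2,5}:  v_{2} + v_{5} = v_{4} + 3·v_{6} + v_{8}  ⇒ sig = (2;(1,1,3))
  {5,9}:  v_{5} + v_{9} = v_{2} + 3·v_{6} + v_{8}  ⇒ sig = (2;(1,1,3))
  {4,9}:  v_{4} + v_{9} = 2·v_{2}  ⇒ sig = (2;(2))
  {5,10}:  v_{5} + v_{10} = 2·v_{6}  ⇒ sig = (2;(2))
  {1,2,7}:  v_{1} + v_{2} + v_{7} = v_{10} + v_{11}  ⇒ sig = (3;(1,1))
  {1,7,9}:  v_{1} + v_{7} + v_{9} = v_{8} + 3·v_{10}  ⇒ sig = (3;(1,3))
  {2,6,8,10}:  v_{2} + v_{6} + v_{8} + v_{10} = v_{9}  ⇒ sig = (4;(1))
  {4,6,8,10}:  v_{4} + v_{6} + v_{8} + v_{10} = v_{2}  ⇒ sig = (4;(1))
  {1,4,5,7,8}:  v_{1} + v_{4} + v_{5} + v_{7} + v_{8} = 0  ⇒ sig = (5;())
  {1,4,6,7,8}:  v_{1} + v_{4} + v_{6} + v_{7} + v_{8} = v_{11}  ⇒ sig = (5;(1))
  {1,4,7,8,10}:  v_{1} + v_{4} + v_{7} + v_{8} + v_{10} = 2·v_{11}  ⇒ sig = (5;(2))

Hence PRS(X_Σ) =
    (2;())
    (2;(1))
    (2;(1))
    (2;(1))
    (2;(1))
    (2;(1,1,2))
    (2;(1,1,2))
    (2;(1,1,2))
    (2;(1,1,2))
    (2;(1,1,3))
    (2;(1,1,3))
    (2;(2))
    (2;(2))
    (3;(1,1))
    (3;(1,3))
    (4;(1))
    (4;(1))
    (5;())
    (5;(1))
    (5;(2))


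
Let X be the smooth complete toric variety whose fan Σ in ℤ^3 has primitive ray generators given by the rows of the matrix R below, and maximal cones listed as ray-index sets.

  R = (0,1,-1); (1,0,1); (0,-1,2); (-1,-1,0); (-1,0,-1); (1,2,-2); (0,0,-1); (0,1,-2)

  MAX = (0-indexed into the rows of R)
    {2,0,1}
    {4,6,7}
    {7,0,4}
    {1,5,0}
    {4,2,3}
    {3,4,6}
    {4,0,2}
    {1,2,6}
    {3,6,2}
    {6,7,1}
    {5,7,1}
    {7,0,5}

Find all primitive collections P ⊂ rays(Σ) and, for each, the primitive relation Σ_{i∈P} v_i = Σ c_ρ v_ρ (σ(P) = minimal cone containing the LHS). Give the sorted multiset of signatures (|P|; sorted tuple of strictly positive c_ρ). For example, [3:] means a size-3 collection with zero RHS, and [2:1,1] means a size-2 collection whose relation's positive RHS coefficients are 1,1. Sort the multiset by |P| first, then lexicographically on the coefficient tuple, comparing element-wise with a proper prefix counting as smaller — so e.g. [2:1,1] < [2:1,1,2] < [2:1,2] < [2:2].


Minimal non-faces — 12 found among 8 rays, 12 max cones:

  P={1,4}:  v_{1} + v_{4} = 0  ⇒ sig = [2:]
  P={2,7}:  v_{2} + v_{7} = 0  ⇒ sig = [2:]
  P={0,3}:  v_{0} + v_{3} = v_{4}  ⇒ sig = [2:1]
  P={0,6}:  v_{0} + v_{6} = v_{7}  ⇒ sig = [2:1]
  P={3,5}:  v_{3} + v_{5} = v_{7}  ⇒ sig = [2:1]
  P={1,3}:  v_{1} + v_{3} = v_{2} + v_{6}  ⇒ sig = [2:1,1]
  P={2,5}:  v_{2} + v_{5} = v_{0} + v_{1}  ⇒ sig = [2:1,1]
  P={3,7}:  v_{3} + v_{7} = v_{4} + v_{6}  ⇒ sig = [2:1,1]
  P={4,5}:  v_{4} + v_{5} = v_{0} + v_{7}  ⇒ sig = [2:1,1]
  P={5,6}:  v_{5} + v_{6} = v_{1} + 2·v_{7}  ⇒ sig = [2:1,2]
  P={0,1,7}:  v_{0} + v_{1} + v_{7} = v_{5}  ⇒ sig = [3:1]
  P={2,4,6}:  v_{2} + v_{4} + v_{6} = v_{3}  ⇒ sig = [3:1]

so the primitive-relation signature multiset is
    [2:]
    [2:]
    [2:1]
    [2:1]
    [2:1]
    [2:1,1]
    [2:1,1]
    [2:1,1]
    [2:1,1]
    [2:1,2]
    [3:1]
    [3:1]


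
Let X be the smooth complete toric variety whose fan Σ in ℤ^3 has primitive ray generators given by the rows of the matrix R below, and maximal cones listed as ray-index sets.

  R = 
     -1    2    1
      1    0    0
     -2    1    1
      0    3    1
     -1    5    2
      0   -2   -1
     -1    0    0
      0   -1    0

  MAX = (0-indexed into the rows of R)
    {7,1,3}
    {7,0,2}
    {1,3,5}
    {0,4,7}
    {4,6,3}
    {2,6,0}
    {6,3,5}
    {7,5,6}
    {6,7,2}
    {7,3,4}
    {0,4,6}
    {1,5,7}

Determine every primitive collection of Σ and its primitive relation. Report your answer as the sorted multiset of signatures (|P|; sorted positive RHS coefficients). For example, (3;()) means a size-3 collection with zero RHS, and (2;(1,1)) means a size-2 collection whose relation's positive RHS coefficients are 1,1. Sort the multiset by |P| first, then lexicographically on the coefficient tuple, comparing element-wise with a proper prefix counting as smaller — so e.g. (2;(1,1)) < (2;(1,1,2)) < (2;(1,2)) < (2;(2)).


14 collections generate NE(X_Σ); each relation:

  • {1,6}:  v_{1} + v_{6} = 0  →  sig = (2;())
  • {0,3}:  v_{0} + v_{3} = v_{4}  →  sig = (2;(1))
  • {0,5}:  v_{0} + v_{5} = v_{6}  →  sig = (2;(1))
  • {0,1}:  v_{0} + v_{1} = v_{3} + v_{7}  →  sig = (2;(1,1))
  • {1,2}:  v_{1} + v_{2} = v_{0} + v_{7}  →  sig = (2;(1,1))
  • {4,5}:  v_{4} + v_{5} = v_{3} + v_{6}  →  sig = (2;(1,1))
  • {1,4}:  v_{1} + v_{4} = 2·v_{3} + v_{7}  →  sig = (2;(1,2))
  • {2,5}:  v_{2} + v_{5} = 2·v_{6} + v_{7}  →  sig = (2;(1,2))
  • {2,3}:  v_{2} + v_{3} = 2·v_{0}  →  sig = (2;(2))
  • {2,4}:  v_{2} + v_{4} = 3·v_{0}  →  sig = (2;(3))
  • {3,5,7}:  v_{3} + v_{5} + v_{7} = 0  →  sig = (3;())
  • {0,6,7}:  v_{0} + v_{6} + v_{7} = v_{2}  →  sig = (3;(1))
  • {3,6,7}:  v_{3} + v_{6} + v_{7} = v_{0}  →  sig = (3;(1))
  • {4,6,7}:  v_{4} + v_{6} + v_{7} = 2·v_{0}  →  sig = (3;(2))

Sorted signature multiset PRS(X):
[(2;()), (2;(1)), (2;(1)), (2;(1,1)), (2;(1,1)), (2;(1,1)), (2;(1,2)), (2;(1,2)), (2;(2)), (2;(3)), (3;()), (3;(1)), (3;(1)), (3;(2))]


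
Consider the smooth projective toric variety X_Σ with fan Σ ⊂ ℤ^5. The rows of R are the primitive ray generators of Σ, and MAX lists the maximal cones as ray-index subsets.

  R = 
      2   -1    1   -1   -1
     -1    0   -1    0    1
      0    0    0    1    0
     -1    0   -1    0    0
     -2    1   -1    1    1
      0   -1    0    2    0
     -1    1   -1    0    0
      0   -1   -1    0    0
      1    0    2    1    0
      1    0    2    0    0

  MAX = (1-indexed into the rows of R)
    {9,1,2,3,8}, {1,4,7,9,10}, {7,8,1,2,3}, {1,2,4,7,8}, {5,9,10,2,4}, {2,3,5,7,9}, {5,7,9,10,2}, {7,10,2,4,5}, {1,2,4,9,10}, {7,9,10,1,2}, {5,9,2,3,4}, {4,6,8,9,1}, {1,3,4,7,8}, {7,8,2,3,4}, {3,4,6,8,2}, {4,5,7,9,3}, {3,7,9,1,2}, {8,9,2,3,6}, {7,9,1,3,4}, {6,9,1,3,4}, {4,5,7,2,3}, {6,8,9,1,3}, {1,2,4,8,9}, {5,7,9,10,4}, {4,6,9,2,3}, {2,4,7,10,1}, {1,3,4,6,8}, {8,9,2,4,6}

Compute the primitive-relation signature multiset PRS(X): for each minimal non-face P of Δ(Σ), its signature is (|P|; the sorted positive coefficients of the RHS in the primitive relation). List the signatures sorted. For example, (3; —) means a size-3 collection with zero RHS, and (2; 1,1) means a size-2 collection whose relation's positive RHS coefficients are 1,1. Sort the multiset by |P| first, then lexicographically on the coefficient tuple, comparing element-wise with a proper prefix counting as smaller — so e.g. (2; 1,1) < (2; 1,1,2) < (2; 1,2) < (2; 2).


Δ(Σ) — 10 vertices, 12 min non-faces:

  • {1,5}:  v_{1} + v_{5} = 0 — sig = (2; —)
  • {3,10}:  v_{3} + v_{10} = v_{9} — sig = (2; 1)
  • {5,8}:  v_{5} + v_{8} = v_{2} + v_{3} + v_{4} — sig = (2; 1,1,1)
  • {8,10}:  v_{8} + v_{10} = v_{1} + v_{2} + v_{4} + v_{9} — sig = (2; 1,1,1,1)
  • {6,10}:  v_{6} + v_{10} = v_{4} + v_{8} + 2·v_{9} — sig = (2; 1,1,2)
  • {5,6}:  v_{5} + v_{6} = v_{2} + 2·v_{3} + 2·v_{4} + v_{9} — sig = (2; 1,1,2,2)
  • {6,7}:  v_{6} + v_{7} = 2·v_{3} + v_{4} — sig = (2; 1,2)
  • {7,8,9}:  v_{7} + v_{8} + v_{9} = v_{3} — sig = (3; 1)
  • {1,2,6}:  v_{1} + v_{2} + v_{6} = 2·v_{8} + v_{9} — sig = (3; 1,2)
  • {1,2,3,4}:  v_{1} + v_{2} + v_{3} + v_{4} = v_{8} — sig = (4; 1)
  • {2,4,7,9}:  v_{2} + v_{4} + v_{7} + v_{9} = v_{5} — sig = (4; 1)
  • {3,4,8,9}:  v_{3} + v_{4} + v_{8} + v_{9} = v_{6} — sig = (4; 1)

Hence PRS(X_Σ) =
{ (2; —),  (2; 1),  (2; 1,1,1),  (2; 1,1,1,1),  (2; 1,1,2),  (2; 1,1,2,2),  (2; 1,2),  (3; 1),  (3; 1,2),  (4; 1) ×3 }


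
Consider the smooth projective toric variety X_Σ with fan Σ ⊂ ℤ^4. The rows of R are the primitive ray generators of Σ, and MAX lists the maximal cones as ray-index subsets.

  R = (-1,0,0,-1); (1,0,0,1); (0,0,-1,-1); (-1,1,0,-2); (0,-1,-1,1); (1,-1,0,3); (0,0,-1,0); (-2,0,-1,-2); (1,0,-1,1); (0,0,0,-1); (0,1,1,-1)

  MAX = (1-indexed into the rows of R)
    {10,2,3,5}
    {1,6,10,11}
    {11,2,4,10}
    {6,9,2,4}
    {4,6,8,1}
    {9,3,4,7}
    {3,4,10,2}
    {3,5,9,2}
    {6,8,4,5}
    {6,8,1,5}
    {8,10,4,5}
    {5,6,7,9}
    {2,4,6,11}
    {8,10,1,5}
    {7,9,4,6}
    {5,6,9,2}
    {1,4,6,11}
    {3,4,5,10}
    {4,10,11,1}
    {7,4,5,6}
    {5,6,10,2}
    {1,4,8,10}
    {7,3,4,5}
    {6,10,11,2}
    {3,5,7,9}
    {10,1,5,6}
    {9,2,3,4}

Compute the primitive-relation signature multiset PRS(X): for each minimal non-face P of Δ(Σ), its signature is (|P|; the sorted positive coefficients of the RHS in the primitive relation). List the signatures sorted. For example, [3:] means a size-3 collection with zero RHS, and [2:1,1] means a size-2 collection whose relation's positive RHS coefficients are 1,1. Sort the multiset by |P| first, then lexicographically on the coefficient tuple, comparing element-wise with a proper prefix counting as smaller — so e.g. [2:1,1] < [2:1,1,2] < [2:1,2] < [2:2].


Primitive collections (22):

  P={1,2}:  v_{1} + v_{2} = 0 ; sig = [2:]
  P={5,11}:  v_{5} + v_{11} = 0 ; sig = [2:]
  P={1,9}:  v_{1} + v_{9} = v_{7} ; sig = [2:1]
  P={2,7}:  v_{2} + v_{7} = v_{9} ; sig = [2:1]
  P={7,10}:  v_{7} + v_{10} = v_{3} ; sig = [2:1]
  P={1,7}:  v_{1} + v_{7} = v_{4} + v_{5} ; sig = [2:1,1]
  P={2,8}:  v_{2} + v_{8} = v_{4} + v_{5} ; sig = [2:1,1]
  P={3,6}:  v_{3} + v_{6} = v_{2} + v_{5} ; sig = [2:1,1]
  P={7,11}:  v_{7} + v_{11} = v_{2} + v_{4} ; sig = [2:1,1]
  P={8,11}:  v_{8} + v_{11} = v_{1} + v_{4} ; sig = [2:1,1]
  P={9,10}:  v_{9} + v_{10} = v_{2} + v_{3} ; sig = [2:1,1]
  P={1,3}:  v_{1} + v_{3} = v_{4} + v_{5} + v_{10} ; sig = [2:1,1,1]
  P={3,11}:  v_{3} + v_{11} = v_{2} + v_{4} + v_{10} ; sig = [2:1,1,1]
  P={8,9}:  v_{8} + v_{9} = v_{4} + v_{5} + v_{7} ; sig = [2:1,1,1]
  P={9,11}:  v_{9} + v_{11} = 2·v_{2} + v_{4} ; sig = [2:1,2]
  P={3,8}:  v_{3} + v_{8} = 2·v_{4} + 2·v_{5} + v_{10} ; sig = [2:1,2,2]
  P={7,8}:  v_{7} + v_{8} = 2·v_{4} + 2·v_{5} ; sig = [2:2,2]
  P={4,6,10}:  v_{4} + v_{6} + v_{10} = 0 ; sig = [3:]
  P={1,4,5}:  v_{1} + v_{4} + v_{5} = v_{8} ; sig = [3:1]
  P={2,4,5}:  v_{2} + v_{4} + v_{5} = v_{7} ; sig = [3:1]
  P={6,8,10}:  v_{6} + v_{8} + v_{10} = v_{1} + v_{5} ; sig = [3:1,1]
  P={4,5,9}:  v_{4} + v_{5} + v_{9} = 2·v_{7} ; sig = [3:2]

so the primitive-relation signature multiset is
    |P|=2: 17 collections, coeffs (), (), (1), (1), (1), (1,1), (1,1), (1,1), (1,1), (1,1), (1,1), (1,1,1), (1,1,1), (1,1,1), (1,2), (1,2,2), (2,2)
    |P|=3: 5 collections, coeffs (), (1), (1), (1,1), (2)


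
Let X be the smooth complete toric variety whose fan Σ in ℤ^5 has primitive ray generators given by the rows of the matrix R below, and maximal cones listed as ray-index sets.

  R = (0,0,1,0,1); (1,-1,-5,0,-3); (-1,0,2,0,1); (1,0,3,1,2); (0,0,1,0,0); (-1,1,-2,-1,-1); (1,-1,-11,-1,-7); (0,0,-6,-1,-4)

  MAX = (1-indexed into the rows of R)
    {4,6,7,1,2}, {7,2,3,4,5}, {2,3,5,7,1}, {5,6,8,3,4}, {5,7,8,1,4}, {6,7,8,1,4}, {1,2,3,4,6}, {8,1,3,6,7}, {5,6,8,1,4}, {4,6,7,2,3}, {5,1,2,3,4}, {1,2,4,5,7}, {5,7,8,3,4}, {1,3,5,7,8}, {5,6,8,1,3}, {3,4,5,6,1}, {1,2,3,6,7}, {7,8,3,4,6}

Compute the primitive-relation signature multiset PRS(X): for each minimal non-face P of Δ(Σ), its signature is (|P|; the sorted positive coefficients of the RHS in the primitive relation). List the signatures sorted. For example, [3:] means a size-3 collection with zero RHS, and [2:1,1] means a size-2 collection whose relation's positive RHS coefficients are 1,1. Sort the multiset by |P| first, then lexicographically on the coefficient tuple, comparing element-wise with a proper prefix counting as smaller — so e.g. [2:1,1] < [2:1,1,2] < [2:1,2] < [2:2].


Σ has 5 primitive collections:

  P={2,8}:  v_{2} + v_{8} = v_{7}  ⟹  sig = [2:1]
  P={2,5,6}:  v_{2} + v_{5} + v_{6} = v_{8}  ⟹  sig = [3:1]
  P={5,6,7}:  v_{5} + v_{6} + v_{7} = 2·v_{8}  ⟹  sig = [3:2]
  P={1,3,4,8}:  v_{1} + v_{3} + v_{4} + v_{8} = 0  ⟹  sig = [4:]
  P={1,3,4,7}:  v_{1} + v_{3} + v_{4} + v_{7} = v_{2}  ⟹  sig = [4:1]

so the primitive-relation signature multiset is
    [2:1]
    [3:1]
    [3:2]
    [4:]
    [4:1]


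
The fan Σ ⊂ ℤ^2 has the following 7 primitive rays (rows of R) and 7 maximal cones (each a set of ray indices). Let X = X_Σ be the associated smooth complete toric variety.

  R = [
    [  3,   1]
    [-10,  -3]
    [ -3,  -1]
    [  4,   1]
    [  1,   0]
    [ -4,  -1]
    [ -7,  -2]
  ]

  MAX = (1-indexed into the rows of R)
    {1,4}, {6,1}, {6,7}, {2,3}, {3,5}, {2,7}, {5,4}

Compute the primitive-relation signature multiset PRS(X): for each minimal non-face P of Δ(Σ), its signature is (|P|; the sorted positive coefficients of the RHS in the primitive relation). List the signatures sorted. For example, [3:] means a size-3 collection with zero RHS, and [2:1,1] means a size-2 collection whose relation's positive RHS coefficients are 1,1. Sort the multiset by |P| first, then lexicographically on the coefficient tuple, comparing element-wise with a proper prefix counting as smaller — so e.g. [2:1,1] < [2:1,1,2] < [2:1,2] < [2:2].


|primitive collections| = 14. Relations:

  P = {1,3}:  v_{1} + v_{3} = 0 — sig = [2:]
  P = {4,6}:  v_{4} + v_{6} = 0 — sig = [2:]
  P = {1,2}:  v_{1} + v_{2} = v_{7} — sig = [2:1]
  P = {1,5}:  v_{1} + v_{5} = v_{4} — sig = [2:1]
  P = {1,7}:  v_{1} + v_{7} = v_{6} — sig = [2:1]
  P = {3,4}:  v_{3} + v_{4} = v_{5} — sig = [2:1]
  P = {3,6}:  v_{3} + v_{6} = v_{7} — sig = [2:1]
  P = {3,7}:  v_{3} + v_{7} = v_{2} — sig = [2:1]
  P = {4,7}:  v_{4} + v_{7} = v_{3} — sig = [2:1]
  P = {5,6}:  v_{5} + v_{6} = v_{3} — sig = [2:1]
  P = {2,4}:  v_{2} + v_{4} = 2·v_{3} — sig = [2:2]
  P = {2,6}:  v_{2} + v_{6} = 2·v_{7} — sig = [2:2]
  P = {5,7}:  v_{5} + v_{7} = 2·v_{3} — sig = [2:2]
  P = {2,5}:  v_{2} + v_{5} = 3·v_{3} — sig = [2:3]

so the primitive-relation signature multiset is
[[2:], [2:], [2:1], [2:1], [2:1], [2:1], [2:1], [2:1], [2:1], [2:1], [2:2], [2:2], [2:2], [2:3]]


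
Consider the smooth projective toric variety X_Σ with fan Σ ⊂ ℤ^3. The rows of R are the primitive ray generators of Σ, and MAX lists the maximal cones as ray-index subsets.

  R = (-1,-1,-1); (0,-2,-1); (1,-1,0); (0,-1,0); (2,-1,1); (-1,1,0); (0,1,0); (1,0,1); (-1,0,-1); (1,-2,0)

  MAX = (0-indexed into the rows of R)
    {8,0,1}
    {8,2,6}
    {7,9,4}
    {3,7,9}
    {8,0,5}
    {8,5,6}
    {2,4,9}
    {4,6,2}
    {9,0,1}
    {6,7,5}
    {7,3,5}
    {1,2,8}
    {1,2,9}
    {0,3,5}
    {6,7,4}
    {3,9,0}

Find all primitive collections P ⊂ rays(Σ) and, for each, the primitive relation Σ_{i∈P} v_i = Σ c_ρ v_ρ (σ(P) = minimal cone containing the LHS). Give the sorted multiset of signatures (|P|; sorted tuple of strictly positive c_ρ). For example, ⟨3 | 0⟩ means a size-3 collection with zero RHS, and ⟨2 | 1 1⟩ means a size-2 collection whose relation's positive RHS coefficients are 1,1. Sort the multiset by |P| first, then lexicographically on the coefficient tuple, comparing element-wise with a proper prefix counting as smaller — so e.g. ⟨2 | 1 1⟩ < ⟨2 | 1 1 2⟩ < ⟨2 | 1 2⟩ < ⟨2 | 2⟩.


Minimal non-faces — 21 found among 10 rays, 16 max cones:

  • {2,5}:  v_{2} + v_{5} = 0  so sig = ⟨2 | 0⟩
  • {3,6}:  v_{3} + v_{6} = 0  so sig = ⟨2 | 0⟩
  • {7,8}:  v_{7} + v_{8} = 0  so sig = ⟨2 | 0⟩
  • {0,2}:  v_{0} + v_{2} = v_{1}  so sig = ⟨2 | 1⟩
  • {0,4}:  v_{0} + v_{4} = v_{9}  so sig = ⟨2 | 1⟩
  • {0,6}:  v_{0} + v_{6} = v_{8}  so sig = ⟨2 | 1⟩
  • {0,7}:  v_{0} + v_{7} = v_{3}  so sig = ⟨2 | 1⟩
  • {1,5}:  v_{1} + v_{5} = v_{0}  so sig = ⟨2 | 1⟩
  • {1,7}:  v_{1} + v_{7} = v_{9}  so sig = ⟨2 | 1⟩
  • {2,3}:  v_{2} + v_{3} = v_{9}  so sig = ⟨2 | 1⟩
  • {2,7}:  v_{2} + v_{7} = v_{4}  so sig = ⟨2 | 1⟩
  • {3,8}:  v_{3} + v_{8} = v_{0}  so sig = ⟨2 | 1⟩
  • {4,5}:  v_{4} + v_{5} = v_{7}  so sig = ⟨2 | 1⟩
  • {4,8}:  v_{4} + v_{8} = v_{2}  so sig = ⟨2 | 1⟩
  • {5,9}:  v_{5} + v_{9} = v_{3}  so sig = ⟨2 | 1⟩
  • {6,9}:  v_{6} + v_{9} = v_{2}  so sig = ⟨2 | 1⟩
  • {8,9}:  v_{8} + v_{9} = v_{1}  so sig = ⟨2 | 1⟩
  • {1,3}:  v_{1} + v_{3} = v_{0} + v_{9}  so sig = ⟨2 | 1 1⟩
  • {1,4}:  v_{1} + v_{4} = v_{2} + v_{9}  so sig = ⟨2 | 1 1⟩
  • {1,6}:  v_{1} + v_{6} = v_{2} + v_{8}  so sig = ⟨2 | 1 1⟩
  • {3,4}:  v_{3} + v_{4} = v_{7} + v_{9}  so sig = ⟨2 | 1 1⟩

Signatures (|P|; sorted positive RHS coefficients), sorted:
    |P|=2: 21 collections, coeffs (), (), (), (1), (1), (1), (1), (1), (1), (1), (1), (1), (1), (1), (1), (1), (1), (1,1), (1,1), (1,1), (1,1)


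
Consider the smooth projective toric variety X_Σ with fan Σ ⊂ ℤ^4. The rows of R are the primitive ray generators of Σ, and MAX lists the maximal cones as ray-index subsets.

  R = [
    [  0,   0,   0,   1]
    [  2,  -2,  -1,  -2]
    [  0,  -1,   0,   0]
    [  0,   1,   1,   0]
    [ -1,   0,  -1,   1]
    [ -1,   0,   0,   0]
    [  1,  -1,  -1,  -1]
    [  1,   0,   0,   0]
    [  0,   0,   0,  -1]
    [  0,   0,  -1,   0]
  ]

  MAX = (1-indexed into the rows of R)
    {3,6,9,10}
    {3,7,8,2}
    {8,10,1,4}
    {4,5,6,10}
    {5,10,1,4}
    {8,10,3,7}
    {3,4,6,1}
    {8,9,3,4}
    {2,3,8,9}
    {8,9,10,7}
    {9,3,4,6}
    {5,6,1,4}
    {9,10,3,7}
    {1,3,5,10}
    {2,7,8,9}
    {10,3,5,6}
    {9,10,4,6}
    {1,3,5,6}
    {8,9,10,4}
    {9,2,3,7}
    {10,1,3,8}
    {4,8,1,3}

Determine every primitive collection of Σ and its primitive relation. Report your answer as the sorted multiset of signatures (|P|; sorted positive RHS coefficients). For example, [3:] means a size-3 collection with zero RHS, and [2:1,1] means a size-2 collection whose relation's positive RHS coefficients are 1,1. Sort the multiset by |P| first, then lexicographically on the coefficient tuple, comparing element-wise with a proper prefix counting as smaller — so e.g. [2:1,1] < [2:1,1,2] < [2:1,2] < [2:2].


Δ(Σ) — 10 vertices, 18 min non-faces:

  {1,9}:  v_{1} + v_{9} = 0 — sig = [2:]
  {6,8}:  v_{6} + v_{8} = 0 — sig = [2:]
  {4,7}:  v_{4} + v_{7} = v_{8} + v_{9} — sig = [2:1,1]
  {5,8}:  v_{5} + v_{8} = v_{1} + v_{10} — sig = [2:1,1]
  {5,9}:  v_{5} + v_{9} = v_{6} + v_{10} — sig = [2:1,1]
  {1,2}:  v_{1} + v_{2} = v_{3} + v_{7} + v_{8} — sig = [2:1,1,1]
  {1,7}:  v_{1} + v_{7} = v_{3} + v_{8} + v_{10} — sig = [2:1,1,1]
  {2,5}:  v_{2} + v_{5} = v_{3} + v_{7} + v_{10} — sig = [2:1,1,1]
  {2,6}:  v_{2} + v_{6} = v_{3} + v_{7} + v_{9} — sig = [2:1,1,1]
  {6,7}:  v_{6} + v_{7} = v_{3} + v_{9} + v_{10} — sig = [2:1,1,1]
  {5,7}:  v_{5} + v_{7} = v_{3} + 2·v_{10} — sig = [2:1,2]
  {2,4}:  v_{2} + v_{4} = v_{3} + 2·v_{8} + 2·v_{9} — sig = [2:1,2,2]
  {2,10}:  v_{2} + v_{10} = 2·v_{7} — sig = [2:2]
  {3,4,10}:  v_{3} + v_{4} + v_{10} = 0 — sig = [3:]
  {1,6,10}:  v_{1} + v_{6} + v_{10} = v_{5} — sig = [3:1]
  {3,4,5}:  v_{3} + v_{4} + v_{5} = v_{1} + v_{6} — sig = [3:1,1]
  {3,7,8,9}:  v_{3} + v_{7} + v_{8} + v_{9} = v_{2} — sig = [4:1]
  {3,8,9,10}:  v_{3} + v_{8} + v_{9} + v_{10} = v_{7} — sig = [4:1]

so the primitive-relation signature multiset is
    [2:]
    [2:]
    [2:1,1]
    [2:1,1]
    [2:1,1]
    [2:1,1,1]
    [2:1,1,1]
    [2:1,1,1]
    [2:1,1,1]
    [2:1,1,1]
    [2:1,2]
    [2:1,2,2]
    [2:2]
    [3:]
    [3:1]
    [3:1,1]
    [4:1]
    [4:1]


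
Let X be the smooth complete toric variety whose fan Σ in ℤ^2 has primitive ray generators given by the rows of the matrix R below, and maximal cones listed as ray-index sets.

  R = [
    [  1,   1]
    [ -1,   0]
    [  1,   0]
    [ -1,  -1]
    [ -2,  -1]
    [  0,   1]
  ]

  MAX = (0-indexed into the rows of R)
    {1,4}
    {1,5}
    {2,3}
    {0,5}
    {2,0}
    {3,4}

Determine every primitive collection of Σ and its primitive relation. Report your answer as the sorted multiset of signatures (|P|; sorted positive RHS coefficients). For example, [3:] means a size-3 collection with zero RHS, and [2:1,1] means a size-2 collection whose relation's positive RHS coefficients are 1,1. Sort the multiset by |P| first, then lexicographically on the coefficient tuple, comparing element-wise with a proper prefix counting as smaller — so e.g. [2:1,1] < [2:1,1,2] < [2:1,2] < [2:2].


Minimal non-faces — 9 found among 6 rays, 6 max cones:

  {0,3}:  v_{0} + v_{3} = 0 ; sig = [2:]
  {1,2}:  v_{1} + v_{2} = 0 ; sig = [2:]
  {0,1}:  v_{0} + v_{1} = v_{5} ; sig = [2:1]
  {0,4}:  v_{0} + v_{4} = v_{1} ; sig = [2:1]
  {1,3}:  v_{1} + v_{3} = v_{4} ; sig = [2:1]
  {2,4}:  v_{2} + v_{4} = v_{3} ; sig = [2:1]
  {2,5}:  v_{2} + v_{5} = v_{0} ; sig = [2:1]
  {3,5}:  v_{3} + v_{5} = v_{1} ; sig = [2:1]
  {4,5}:  v_{4} + v_{5} = 2·v_{1} ; sig = [2:2]

Signatures (|P|; sorted positive RHS coefficients), sorted:
    [2:]
    [2:]
    [2:1]
    [2:1]
    [2:1]
    [2:1]
    [2:1]
    [2:1]
    [2:2]


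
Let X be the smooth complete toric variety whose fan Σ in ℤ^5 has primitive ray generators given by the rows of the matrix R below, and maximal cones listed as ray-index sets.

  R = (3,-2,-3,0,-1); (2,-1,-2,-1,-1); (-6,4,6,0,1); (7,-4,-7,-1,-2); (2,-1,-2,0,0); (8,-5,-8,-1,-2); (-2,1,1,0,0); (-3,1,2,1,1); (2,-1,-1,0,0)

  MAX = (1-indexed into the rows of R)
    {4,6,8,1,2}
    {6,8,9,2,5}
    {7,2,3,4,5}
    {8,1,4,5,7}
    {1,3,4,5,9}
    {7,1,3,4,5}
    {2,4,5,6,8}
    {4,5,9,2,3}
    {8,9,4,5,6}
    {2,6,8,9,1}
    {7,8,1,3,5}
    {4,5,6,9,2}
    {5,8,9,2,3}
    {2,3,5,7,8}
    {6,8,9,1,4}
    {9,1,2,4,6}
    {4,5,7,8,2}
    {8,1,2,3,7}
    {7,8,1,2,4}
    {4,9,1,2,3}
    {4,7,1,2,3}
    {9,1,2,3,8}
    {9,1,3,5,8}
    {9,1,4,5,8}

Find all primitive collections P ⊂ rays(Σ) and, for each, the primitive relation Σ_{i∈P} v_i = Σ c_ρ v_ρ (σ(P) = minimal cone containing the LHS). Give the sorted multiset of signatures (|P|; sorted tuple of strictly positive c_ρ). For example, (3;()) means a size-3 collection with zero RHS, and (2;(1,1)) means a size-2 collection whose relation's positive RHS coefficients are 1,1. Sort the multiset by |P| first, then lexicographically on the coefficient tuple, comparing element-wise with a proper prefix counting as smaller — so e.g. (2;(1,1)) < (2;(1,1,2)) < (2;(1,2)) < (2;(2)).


7 collections generate NE(X_Σ); each relation:

  {7,9}:  v_{7} + v_{9} = 0 ; sig = (2;())
  {3,6}:  v_{3} + v_{6} = v_{2} ; sig = (2;(1))
  {6,7}:  v_{6} + v_{7} = v_{2} + v_{4} + v_{8} ; sig = (2;(1,1,1))
  {1,2,5}:  v_{1} + v_{2} + v_{5} = v_{4} ; sig = (3;(1))
  {3,4,8}:  v_{3} + v_{4} + v_{8} = v_{7} ; sig = (3;(1))
  {1,5,6}:  v_{1} + v_{5} + v_{6} = 2·v_{4} + v_{8} + v_{9} ; sig = (3;(1,1,2))
  {2,4,8,9}:  v_{2} + v_{4} + v_{8} + v_{9} = v_{6} ; sig = (4;(1))

Sorted signature multiset PRS(X):
[(2;()), (2;(1)), (2;(1,1,1)), (3;(1)), (3;(1)), (3;(1,1,2)), (4;(1))]


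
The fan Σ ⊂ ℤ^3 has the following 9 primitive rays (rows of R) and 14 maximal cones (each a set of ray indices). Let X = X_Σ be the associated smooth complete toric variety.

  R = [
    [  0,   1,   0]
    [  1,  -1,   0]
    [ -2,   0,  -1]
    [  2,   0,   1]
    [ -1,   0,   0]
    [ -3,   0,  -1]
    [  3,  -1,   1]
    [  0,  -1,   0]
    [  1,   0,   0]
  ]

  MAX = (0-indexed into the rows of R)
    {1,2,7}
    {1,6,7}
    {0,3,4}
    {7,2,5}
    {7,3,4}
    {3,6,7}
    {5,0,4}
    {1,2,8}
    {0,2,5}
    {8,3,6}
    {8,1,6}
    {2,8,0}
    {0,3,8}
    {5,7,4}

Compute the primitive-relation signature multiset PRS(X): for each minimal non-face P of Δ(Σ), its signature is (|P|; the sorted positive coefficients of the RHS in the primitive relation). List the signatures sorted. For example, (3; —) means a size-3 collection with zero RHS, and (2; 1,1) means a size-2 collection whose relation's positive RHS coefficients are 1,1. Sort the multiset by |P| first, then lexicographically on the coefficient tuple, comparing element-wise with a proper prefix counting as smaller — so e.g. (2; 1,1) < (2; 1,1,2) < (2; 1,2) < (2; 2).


Minimal non-faces — 15 found among 9 rays, 14 max cones:

  P={0,7}:  v_{0} + v_{7} = 0  so sig = (2; —)
  P={2,3}:  v_{2} + v_{3} = 0  so sig = (2; —)
  P={4,8}:  v_{4} + v_{8} = 0  so sig = (2; —)
  P={0,1}:  v_{0} + v_{1} = v_{8}  so sig = (2; 1)
  P={1,3}:  v_{1} + v_{3} = v_{6}  so sig = (2; 1)
  P={1,4}:  v_{1} + v_{4} = v_{7}  so sig = (2; 1)
  P={2,4}:  v_{2} + v_{4} = v_{5}  so sig = (2; 1)
  P={2,6}:  v_{2} + v_{6} = v_{1}  so sig = (2; 1)
  P={3,5}:  v_{3} + v_{5} = v_{4}  so sig = (2; 1)
  P={5,6}:  v_{5} + v_{6} = v_{7}  so sig = (2; 1)
  P={5,8}:  v_{5} + v_{8} = v_{2}  so sig = (2; 1)
  P={7,8}:  v_{7} + v_{8} = v_{1}  so sig = (2; 1)
  P={0,6}:  v_{0} + v_{6} = v_{3} + v_{8}  so sig = (2; 1,1)
  P={1,5}:  v_{1} + v_{5} = v_{2} + v_{7}  so sig = (2; 1,1)
  P={4,6}:  v_{4} + v_{6} = v_{3} + v_{7}  so sig = (2; 1,1)

Hence PRS(X_Σ) =
{ (2; —) ×3,  (2; 1) ×9,  (2; 1,1) ×3 }


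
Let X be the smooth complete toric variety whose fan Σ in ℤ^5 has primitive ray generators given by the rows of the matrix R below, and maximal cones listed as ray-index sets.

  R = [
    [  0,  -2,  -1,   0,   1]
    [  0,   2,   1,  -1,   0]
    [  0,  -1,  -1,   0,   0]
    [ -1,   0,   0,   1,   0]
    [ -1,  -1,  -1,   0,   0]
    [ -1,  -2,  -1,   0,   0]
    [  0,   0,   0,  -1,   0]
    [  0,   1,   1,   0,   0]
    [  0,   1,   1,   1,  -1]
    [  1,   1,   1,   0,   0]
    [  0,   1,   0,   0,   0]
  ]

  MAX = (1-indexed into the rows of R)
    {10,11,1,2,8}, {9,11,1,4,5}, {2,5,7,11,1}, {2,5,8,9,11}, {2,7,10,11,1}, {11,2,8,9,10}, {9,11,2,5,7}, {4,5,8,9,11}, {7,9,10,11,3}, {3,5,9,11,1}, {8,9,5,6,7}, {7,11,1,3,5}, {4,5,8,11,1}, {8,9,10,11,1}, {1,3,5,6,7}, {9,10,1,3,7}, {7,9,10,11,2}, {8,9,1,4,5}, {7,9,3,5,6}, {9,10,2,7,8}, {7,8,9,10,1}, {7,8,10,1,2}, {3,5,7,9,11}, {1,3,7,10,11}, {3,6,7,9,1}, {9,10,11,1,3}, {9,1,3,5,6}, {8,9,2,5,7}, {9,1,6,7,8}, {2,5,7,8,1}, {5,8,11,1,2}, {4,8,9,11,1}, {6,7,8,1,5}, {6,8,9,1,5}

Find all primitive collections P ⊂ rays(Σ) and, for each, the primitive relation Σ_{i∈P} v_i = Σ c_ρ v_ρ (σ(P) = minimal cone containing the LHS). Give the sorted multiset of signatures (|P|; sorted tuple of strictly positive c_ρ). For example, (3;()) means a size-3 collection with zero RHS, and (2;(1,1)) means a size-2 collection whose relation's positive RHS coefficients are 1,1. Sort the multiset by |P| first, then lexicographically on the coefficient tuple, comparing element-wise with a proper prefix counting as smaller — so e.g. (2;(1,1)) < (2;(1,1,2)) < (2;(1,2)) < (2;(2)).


Δ(Σ) — 11 vertices, 16 min non-faces:

  {3,8}:  v_{3} + v_{8} = 0  →  sig = (2;())
  {5,10}:  v_{5} + v_{10} = 0  →  sig = (2;())
  {6,11}:  v_{6} + v_{11} = v_{5}  →  sig = (2;(1))
  {2,3}:  v_{2} + v_{3} = v_{7} + v_{11}  →  sig = (2;(1,1))
  {4,7}:  v_{4} + v_{7} = v_{5} + v_{8}  →  sig = (2;(1,1))
  {2,6}:  v_{2} + v_{6} = v_{5} + v_{7} + v_{8}  →  sig = (2;(1,1,1))
  {6,10}:  v_{6} + v_{10} = v_{1} + v_{7} + v_{9}  →  sig = (2;(1,1,1))
  {3,4}:  v_{3} + v_{4} = v_{1} + v_{5} + v_{9} + v_{11}  →  sig = (2;(1,1,1,1))
  {4,10}:  v_{4} + v_{10} = v_{1} + v_{8} + v_{9} + v_{11}  →  sig = (2;(1,1,1,1))
  {4,6}:  v_{4} + v_{6} = v_{1} + 2·v_{5} + v_{8} + v_{9}  →  sig = (2;(1,1,1,2))
  {2,4}:  v_{2} + v_{4} = v_{5} + 2·v_{8} + v_{11}  →  sig = (2;(1,1,2))
  {1,2,9}:  v_{1} + v_{2} + v_{9} = v_{8}  →  sig = (3;(1))
  {7,8,11}:  v_{7} + v_{8} + v_{11} = v_{2}  →  sig = (3;(1))
  {1,7,9,11}:  v_{1} + v_{7} + v_{9} + v_{11} = 0  →  sig = (4;())
  {1,5,7,9}:  v_{1} + v_{5} + v_{7} + v_{9} = v_{6}  →  sig = (4;(1))
  {1,5,8,9,11}:  v_{1} + v_{5} + v_{8} + v_{9} + v_{11} = v_{4}  →  sig = (5;(1))

so the primitive-relation signature multiset is
    (2;())
    (2;())
    (2;(1))
    (2;(1,1))
    (2;(1,1))
    (2;(1,1,1))
    (2;(1,1,1))
    (2;(1,1,1,1))
    (2;(1,1,1,1))
    (2;(1,1,1,2))
    (2;(1,1,2))
    (3;(1))
    (3;(1))
    (4;())
    (4;(1))
    (5;(1))


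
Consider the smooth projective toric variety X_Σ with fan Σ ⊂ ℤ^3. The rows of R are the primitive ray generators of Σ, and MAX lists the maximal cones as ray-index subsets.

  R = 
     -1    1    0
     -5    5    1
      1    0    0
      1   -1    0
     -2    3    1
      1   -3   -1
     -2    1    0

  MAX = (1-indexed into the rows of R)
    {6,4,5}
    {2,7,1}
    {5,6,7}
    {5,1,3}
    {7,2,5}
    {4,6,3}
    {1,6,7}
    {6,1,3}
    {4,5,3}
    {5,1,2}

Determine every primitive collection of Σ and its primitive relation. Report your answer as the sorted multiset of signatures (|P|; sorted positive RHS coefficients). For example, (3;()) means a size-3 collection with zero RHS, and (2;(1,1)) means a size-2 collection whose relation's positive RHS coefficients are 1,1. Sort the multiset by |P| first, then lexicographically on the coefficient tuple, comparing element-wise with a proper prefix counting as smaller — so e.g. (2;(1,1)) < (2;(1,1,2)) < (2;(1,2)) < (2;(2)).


Minimal non-faces — 9 found among 7 rays, 10 max cones:

  P = {1,4}:  v_{1} + v_{4} = 0 ; sig = (2;())
  P = {3,7}:  v_{3} + v_{7} = v_{1} ; sig = (2;(1))
  P = {2,4}:  v_{2} + v_{4} = v_{5} + v_{7} ; sig = (2;(1,1))
  P = {4,7}:  v_{4} + v_{7} = v_{5} + v_{6} ; sig = (2;(1,1))
  P = {2,3}:  v_{2} + v_{3} = 2·v_{1} + v_{5} ; sig = (2;(1,2))
  P = {2,6}:  v_{2} + v_{6} = 2·v_{7} ; sig = (2;(2))
  P = {3,5,6}:  v_{3} + v_{5} + v_{6} = 0 ; sig = (3;())
  P = {1,5,6}:  v_{1} + v_{5} + v_{6} = v_{7} ; sig = (3;(1))
  P = {1,5,7}:  v_{1} + v_{5} + v_{7} = v_{2} ; sig = (3;(1))

Hence PRS(X_Σ) =
    (2;())
    (2;(1))
    (2;(1,1))
    (2;(1,1))
    (2;(1,2))
    (2;(2))
    (3;())
    (3;(1))
    (3;(1))
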